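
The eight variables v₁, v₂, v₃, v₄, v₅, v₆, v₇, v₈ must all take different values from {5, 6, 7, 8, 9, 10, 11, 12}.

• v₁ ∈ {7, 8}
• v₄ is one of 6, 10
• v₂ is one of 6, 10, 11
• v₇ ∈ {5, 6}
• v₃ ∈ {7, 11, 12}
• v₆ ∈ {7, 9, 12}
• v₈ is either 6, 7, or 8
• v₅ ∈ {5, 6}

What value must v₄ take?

10

The 8 variables draw from only 8 values {5, 6, 7, 8, 9, 10, 11, 12}, so each is used; only v₆ can be 9, hence v₆ = 9.
The 7 still-open variables together cover exactly {5, 6, 7, 8, 10, 11, 12} — 7 values for 7 variables — and 12 appears only in v₃'s list, so v₃ = 12.
The 6 still-open variables together cover exactly {5, 6, 7, 8, 10, 11} — 6 values for 6 variables — and 11 appears only in v₂'s list, so v₂ = 11.
The 5 still-open variables together cover exactly {5, 6, 7, 8, 10} — 5 values for 5 variables — and 10 appears only in v₄'s list, so v₄ = 10.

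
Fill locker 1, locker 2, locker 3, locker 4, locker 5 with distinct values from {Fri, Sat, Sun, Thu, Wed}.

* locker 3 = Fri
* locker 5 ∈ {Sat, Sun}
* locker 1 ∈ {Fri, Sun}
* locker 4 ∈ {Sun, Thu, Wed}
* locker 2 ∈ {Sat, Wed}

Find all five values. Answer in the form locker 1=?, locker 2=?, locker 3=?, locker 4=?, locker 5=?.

locker 1=Sun, locker 2=Wed, locker 3=Fri, locker 4=Thu, locker 5=Sat

locker 3 has just one choice, so locker 3 = Fri. Remove Fri from locker 1.
That leaves locker 1 = Sun. Remove Sun from locker 4, locker 5.
locker 5's domain is down to {Sat}, so locker 5 = Sat. Remove Sat from locker 2.
locker 2's domain is down to {Wed}, so locker 2 = Wed. Eliminate Wed elsewhere: locker 4.
locker 4's domain is down to {Thu}, so locker 4 = Thu.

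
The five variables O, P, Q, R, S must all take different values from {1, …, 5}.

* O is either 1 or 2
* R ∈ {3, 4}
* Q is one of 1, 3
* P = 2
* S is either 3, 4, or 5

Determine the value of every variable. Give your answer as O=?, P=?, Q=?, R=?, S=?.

P's domain is down to {2}, so P = 2. So O can't be 2.
O must be 1 (only option left). Eliminate 1 elsewhere: Q.
Q has just one choice, so Q = 3. Eliminate 3 elsewhere: R, S.
R has just one choice, so R = 4. Strike 4 from S.
S has just one choice, so S = 5.

O=1, P=2, Q=3, R=4, S=5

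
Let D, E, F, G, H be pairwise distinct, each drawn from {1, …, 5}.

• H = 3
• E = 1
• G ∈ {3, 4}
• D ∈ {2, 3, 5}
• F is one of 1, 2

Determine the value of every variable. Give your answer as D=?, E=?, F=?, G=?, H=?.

E's domain is down to {1}, so E = 1. Remove 1 from F.
F's domain is down to {2}, so F = 2. Remove 2 from D.
That leaves H = 3. Strike 3 from D, G.
D must be 5 (only option left).
G must be 4 (only option left).

D=5, E=1, F=2, G=4, H=3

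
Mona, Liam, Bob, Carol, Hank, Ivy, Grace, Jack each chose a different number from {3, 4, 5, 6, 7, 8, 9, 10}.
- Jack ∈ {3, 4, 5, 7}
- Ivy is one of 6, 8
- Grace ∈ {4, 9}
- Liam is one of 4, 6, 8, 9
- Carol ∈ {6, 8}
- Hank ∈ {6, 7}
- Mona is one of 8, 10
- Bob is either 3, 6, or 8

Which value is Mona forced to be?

10

The 8 variables draw from only 8 values {3, 4, 5, 6, 7, 8, 9, 10}, so each is used; only Jack can be 5, hence Jack = 5.
Among the 7 still-open variables, 3 fits only Bob (and all 7 values in {3, 4, 6, 7, 8, 9, 10} must be used), so Bob = 3.
Among the 6 still-open variables, 7 fits only Hank (and all 6 values in {4, 6, 7, 8, 9, 10} must be used), so Hank = 7.
Among the 5 still-open variables, 10 fits only Mona (and all 5 values in {4, 6, 8, 9, 10} must be used), so Mona = 10.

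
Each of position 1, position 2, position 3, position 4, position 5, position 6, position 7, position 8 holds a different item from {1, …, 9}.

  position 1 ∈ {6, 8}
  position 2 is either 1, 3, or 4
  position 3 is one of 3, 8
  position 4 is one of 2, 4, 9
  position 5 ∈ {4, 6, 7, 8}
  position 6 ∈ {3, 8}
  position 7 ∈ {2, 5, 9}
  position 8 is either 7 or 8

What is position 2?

The 2 variables position 3 and position 6 are confined to {3, 8}, which locks those values in; drop them from position 1, position 2, position 5, position 8.
position 1 must be 6 (only option left). Eliminate 6 elsewhere: position 5.
position 8's domain is down to {7}, so position 8 = 7. Eliminate 7 elsewhere: position 5.
position 5 must be 4 (only option left). Remove 4 from position 2, position 4.
So position 2 = 1.

1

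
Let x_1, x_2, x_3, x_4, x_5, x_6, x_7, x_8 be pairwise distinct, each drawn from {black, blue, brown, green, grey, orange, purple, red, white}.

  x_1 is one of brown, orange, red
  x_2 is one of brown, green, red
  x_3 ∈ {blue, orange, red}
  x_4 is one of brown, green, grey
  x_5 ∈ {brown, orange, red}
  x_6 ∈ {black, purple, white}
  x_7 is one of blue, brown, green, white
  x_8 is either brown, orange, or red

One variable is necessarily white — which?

x_7

x_1, x_5, x_8 between them cover only {brown, orange, red} — a naked triple. Remove those values from x_2, x_3, x_4, x_7.
x_2 has just one choice, so x_2 = green. Eliminate green elsewhere: x_4, x_7.
x_3's domain is down to {blue}, so x_3 = blue. Remove blue from x_7.
So white goes to x_7.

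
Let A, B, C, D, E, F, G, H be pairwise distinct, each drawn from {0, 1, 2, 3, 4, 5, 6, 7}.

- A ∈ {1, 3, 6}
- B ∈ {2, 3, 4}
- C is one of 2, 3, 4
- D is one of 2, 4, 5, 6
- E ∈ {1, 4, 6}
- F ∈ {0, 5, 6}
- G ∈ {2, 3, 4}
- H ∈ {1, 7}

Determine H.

7

The 8 variables draw from only 8 values {0, 1, 2, 3, 4, 5, 6, 7}, so each is used; only F can be 0, hence F = 0.
The 7 still-open variables together cover exactly {1, 2, 3, 4, 5, 6, 7} — 7 values for 7 variables — and 5 appears only in D's list, so D = 5.
Among the 6 still-open variables, 7 fits only H (and all 6 values in {1, 2, 3, 4, 6, 7} must be used), so H = 7.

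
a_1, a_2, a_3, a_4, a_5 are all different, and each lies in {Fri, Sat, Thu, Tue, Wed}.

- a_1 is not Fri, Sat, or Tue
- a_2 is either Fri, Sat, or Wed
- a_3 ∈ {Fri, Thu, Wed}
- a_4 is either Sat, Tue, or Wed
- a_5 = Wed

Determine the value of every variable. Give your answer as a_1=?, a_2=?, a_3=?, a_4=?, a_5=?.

a_5's domain is down to {Wed}, so a_5 = Wed. So a_1, a_2, a_3, a_4 can't be Wed.
a_1 must be Thu (only option left). Eliminate Thu elsewhere: a_3.
a_3 must be Fri (only option left). Strike Fri from a_2.
That leaves a_2 = Sat. Strike Sat from a_4.
a_4's domain is down to {Tue}, so a_4 = Tue.

a_1=Thu, a_2=Sat, a_3=Fri, a_4=Tue, a_5=Wed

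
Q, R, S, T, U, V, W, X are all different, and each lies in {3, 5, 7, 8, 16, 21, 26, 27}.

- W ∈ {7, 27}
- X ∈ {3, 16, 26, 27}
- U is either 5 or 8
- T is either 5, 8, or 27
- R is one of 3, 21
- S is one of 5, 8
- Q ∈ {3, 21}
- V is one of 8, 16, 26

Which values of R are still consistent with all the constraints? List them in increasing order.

3, 21

The 8 variables together cover exactly {3, 5, 7, 8, 16, 21, 26, 27} — 8 values for 8 variables — and 7 appears only in W's list, so W = 7.
The 2 variables Q and R are confined to {3, 21}, which locks those values in; drop them from X.
S and U share exactly the 2 values {5, 8}; by pigeonhole those values go to them, so strike 5, 8 from T, V.
T's domain is down to {27}, so T = 27. Strike 27 from X.
No further eliminations apply; R can still be any of 3, 21.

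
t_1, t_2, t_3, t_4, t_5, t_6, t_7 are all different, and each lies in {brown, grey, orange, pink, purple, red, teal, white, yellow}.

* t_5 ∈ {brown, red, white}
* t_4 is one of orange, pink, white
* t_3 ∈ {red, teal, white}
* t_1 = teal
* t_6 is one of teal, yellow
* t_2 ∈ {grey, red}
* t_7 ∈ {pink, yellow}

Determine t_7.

pink

t_1 must be teal (only option left). Remove teal from t_3, t_6.
t_6 has just one choice, so t_6 = yellow. Eliminate yellow elsewhere: t_7.
So t_7 = pink.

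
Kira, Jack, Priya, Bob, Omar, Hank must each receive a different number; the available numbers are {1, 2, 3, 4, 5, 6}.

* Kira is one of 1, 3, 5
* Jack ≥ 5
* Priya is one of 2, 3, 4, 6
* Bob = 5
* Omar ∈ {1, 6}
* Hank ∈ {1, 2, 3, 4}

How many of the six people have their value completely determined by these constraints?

4

Bob has just one choice, so Bob = 5. Remove 5 from Kira, Jack.
Jack must be 6 (only option left). Eliminate 6 elsewhere: Priya, Omar.
That leaves Omar = 1. So Kira, Hank can't be 1.
Kira must be 3 (only option left). Remove 3 from Priya, Hank.
Determined: Kira=3, Jack=6, Bob=5, Omar=1. The other people each still have more than one consistent value. That makes 4.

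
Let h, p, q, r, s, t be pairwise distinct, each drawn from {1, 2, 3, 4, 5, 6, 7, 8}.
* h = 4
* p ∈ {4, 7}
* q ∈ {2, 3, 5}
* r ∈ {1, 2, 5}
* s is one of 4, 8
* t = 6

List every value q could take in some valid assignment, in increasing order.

h's domain is down to {4}, so h = 4. Eliminate 4 elsewhere: p, s.
That leaves p = 7.
That leaves s = 8.
That leaves t = 6.
No further eliminations apply; q can still be any of 2, 3, 5.

2, 3, 5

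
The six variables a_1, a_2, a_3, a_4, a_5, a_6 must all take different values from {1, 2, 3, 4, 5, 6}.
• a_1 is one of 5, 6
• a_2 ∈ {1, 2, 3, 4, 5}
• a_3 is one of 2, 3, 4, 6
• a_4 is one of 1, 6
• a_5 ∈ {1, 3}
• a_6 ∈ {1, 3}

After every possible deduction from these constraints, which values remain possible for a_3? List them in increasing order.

2, 4

a_5 and a_6 share exactly the 2 values {1, 3}; by pigeonhole those values go to them, so strike 1, 3 from a_2, a_3, a_4.
a_4 must be 6 (only option left). Remove 6 from a_1, a_3.
a_1's domain is down to {5}, so a_1 = 5. So a_2 can't be 5.
No further eliminations apply; a_3 can still be any of 2, 4.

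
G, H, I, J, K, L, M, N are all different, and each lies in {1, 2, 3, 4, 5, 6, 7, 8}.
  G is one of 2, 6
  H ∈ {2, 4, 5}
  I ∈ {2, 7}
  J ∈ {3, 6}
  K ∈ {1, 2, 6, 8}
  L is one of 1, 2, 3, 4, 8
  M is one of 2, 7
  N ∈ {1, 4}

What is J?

3

The 8 variables together cover exactly {1, 2, 3, 4, 5, 6, 7, 8} — 8 values for 8 variables — and 5 appears only in H's list, so H = 5.
I and M share exactly the 2 values {2, 7}; by pigeonhole those values go to them, so strike 2, 7 from G, K, L.
That leaves G = 6. Strike 6 from J, K.
So J = 3.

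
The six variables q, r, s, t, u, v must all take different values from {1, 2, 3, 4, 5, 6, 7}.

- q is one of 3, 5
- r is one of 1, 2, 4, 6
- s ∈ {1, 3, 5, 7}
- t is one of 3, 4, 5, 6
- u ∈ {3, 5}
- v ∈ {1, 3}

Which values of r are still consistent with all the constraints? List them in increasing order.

2, 4, 6

The 2 variables q and u are confined to {3, 5}, which locks those values in; drop them from s, t, v.
v has just one choice, so v = 1. Remove 1 from r, s.
s's domain is down to {7}, so s = 7.
No further eliminations apply; r can still be any of 2, 4, 6.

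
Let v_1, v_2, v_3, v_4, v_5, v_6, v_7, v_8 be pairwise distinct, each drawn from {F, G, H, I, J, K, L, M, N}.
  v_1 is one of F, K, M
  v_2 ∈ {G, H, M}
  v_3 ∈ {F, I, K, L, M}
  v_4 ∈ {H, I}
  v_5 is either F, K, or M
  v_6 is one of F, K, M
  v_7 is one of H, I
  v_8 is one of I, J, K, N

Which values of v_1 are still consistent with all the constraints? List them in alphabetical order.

v_4 and v_7 between them cover only {H, I} — a naked pair. Remove those values from v_2, v_3, v_8.
v_1, v_5, v_6 between them cover only {F, K, M} — a naked triple. Remove those values from v_2, v_3, v_8.
v_2 must be G (only option left).
v_3 must be L (only option left).
No further eliminations apply; v_1 can still be any of F, K, M.

F, K, M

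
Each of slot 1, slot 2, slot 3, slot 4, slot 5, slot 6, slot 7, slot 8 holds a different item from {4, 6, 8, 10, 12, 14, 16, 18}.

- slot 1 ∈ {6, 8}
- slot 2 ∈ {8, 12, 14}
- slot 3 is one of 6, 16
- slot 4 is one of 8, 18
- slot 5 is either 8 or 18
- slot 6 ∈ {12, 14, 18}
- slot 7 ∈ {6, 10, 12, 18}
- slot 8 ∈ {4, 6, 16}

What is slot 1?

The 8 variables together cover exactly {4, 6, 8, 10, 12, 14, 16, 18} — 8 values for 8 variables — and 4 appears only in slot 8's list, so slot 8 = 4.
Among the 7 still-open variables, 10 fits only slot 7 (and all 7 values in {6, 8, 10, 12, 14, 16, 18} must be used), so slot 7 = 10.
The 6 still-open variables together cover exactly {6, 8, 12, 14, 16, 18} — 6 values for 6 variables — and 16 appears only in slot 3's list, so slot 3 = 16.
The 5 still-open variables together cover exactly {6, 8, 12, 14, 18} — 5 values for 5 variables — and 6 appears only in slot 1's list, so slot 1 = 6.

6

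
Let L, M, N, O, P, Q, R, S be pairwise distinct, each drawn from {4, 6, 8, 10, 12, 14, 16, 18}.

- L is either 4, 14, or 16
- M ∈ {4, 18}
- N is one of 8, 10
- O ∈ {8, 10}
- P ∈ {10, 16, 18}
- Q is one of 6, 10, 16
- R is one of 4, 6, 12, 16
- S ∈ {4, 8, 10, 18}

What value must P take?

The 8 variables draw from only 8 values {4, 6, 8, 10, 12, 14, 16, 18}, so each is used; only R can be 12, hence R = 12.
The 7 still-open variables together cover exactly {4, 6, 8, 10, 14, 16, 18} — 7 values for 7 variables — and 6 appears only in Q's list, so Q = 6.
Among the 6 still-open variables, 14 fits only L (and all 6 values in {4, 8, 10, 14, 16, 18} must be used), so L = 14.
Among the 5 still-open variables, 16 fits only P (and all 5 values in {4, 8, 10, 16, 18} must be used), so P = 16.

16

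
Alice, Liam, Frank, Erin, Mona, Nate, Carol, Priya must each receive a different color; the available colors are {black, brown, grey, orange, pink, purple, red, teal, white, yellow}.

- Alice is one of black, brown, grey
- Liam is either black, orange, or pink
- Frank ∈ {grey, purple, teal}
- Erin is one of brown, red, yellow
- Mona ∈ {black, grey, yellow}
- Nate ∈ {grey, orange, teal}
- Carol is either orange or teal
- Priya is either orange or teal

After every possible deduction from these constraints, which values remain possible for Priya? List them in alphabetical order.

orange, teal

Carol and Priya share exactly the 2 values {orange, teal}; by pigeonhole those values go to them, so strike orange, teal from Liam, Frank, Nate.
That leaves Nate = grey. Eliminate grey elsewhere: Alice, Frank, Mona.
Frank has just one choice, so Frank = purple.
No further eliminations apply; Priya can still be any of orange, teal.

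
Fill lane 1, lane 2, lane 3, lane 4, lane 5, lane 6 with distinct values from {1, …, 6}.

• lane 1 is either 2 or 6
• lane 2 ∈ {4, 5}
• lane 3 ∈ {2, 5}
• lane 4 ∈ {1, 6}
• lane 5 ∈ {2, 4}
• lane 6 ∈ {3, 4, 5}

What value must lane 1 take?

The 6 variables draw from only 6 values {1, 2, 3, 4, 5, 6}, so each is used; only lane 4 can be 1, hence lane 4 = 1.
The 5 still-open variables draw from only 5 values {2, 3, 4, 5, 6}, so each is used; only lane 6 can be 3, hence lane 6 = 3.
The 4 still-open variables draw from only 4 values {2, 4, 5, 6}, so each is used; only lane 1 can be 6, hence lane 1 = 6.

6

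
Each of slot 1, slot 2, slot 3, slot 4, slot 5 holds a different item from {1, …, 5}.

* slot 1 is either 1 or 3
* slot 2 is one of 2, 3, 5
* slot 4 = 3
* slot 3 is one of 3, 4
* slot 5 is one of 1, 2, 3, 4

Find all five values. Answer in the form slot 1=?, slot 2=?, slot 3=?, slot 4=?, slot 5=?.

slot 1=1, slot 2=5, slot 3=4, slot 4=3, slot 5=2

slot 4 has just one choice, so slot 4 = 3. Eliminate 3 elsewhere: slot 1, slot 2, slot 3, slot 5.
slot 1 has just one choice, so slot 1 = 1. So slot 5 can't be 1.
slot 3 has just one choice, so slot 3 = 4. So slot 5 can't be 4.
That leaves slot 5 = 2. Eliminate 2 elsewhere: slot 2.
slot 2's domain is down to {5}, so slot 2 = 5.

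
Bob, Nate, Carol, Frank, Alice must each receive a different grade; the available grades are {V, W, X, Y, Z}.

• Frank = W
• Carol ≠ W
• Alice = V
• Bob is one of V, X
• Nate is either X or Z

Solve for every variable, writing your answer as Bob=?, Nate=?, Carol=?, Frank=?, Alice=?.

Frank must be W (only option left).
Alice has just one choice, so Alice = V. Strike V from Bob, Carol.
Bob has just one choice, so Bob = X. Eliminate X elsewhere: Nate, Carol.
Nate must be Z (only option left). Eliminate Z elsewhere: Carol.
Carol must be Y (only option left).

Bob=X, Nate=Z, Carol=Y, Frank=W, Alice=V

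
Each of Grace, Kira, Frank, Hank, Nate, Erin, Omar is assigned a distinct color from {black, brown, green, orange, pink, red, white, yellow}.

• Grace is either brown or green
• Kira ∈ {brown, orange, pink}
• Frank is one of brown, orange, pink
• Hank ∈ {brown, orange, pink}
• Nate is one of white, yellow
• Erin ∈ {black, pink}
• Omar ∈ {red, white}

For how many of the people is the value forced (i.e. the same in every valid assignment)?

2

The 3 variables Kira, Frank, Hank are confined to {brown, orange, pink}, which locks those values in; drop them from Grace, Erin.
That leaves Grace = green.
Erin must be black (only option left).
Determined: Grace=green, Erin=black. The other people each still have more than one consistent value. That makes 2.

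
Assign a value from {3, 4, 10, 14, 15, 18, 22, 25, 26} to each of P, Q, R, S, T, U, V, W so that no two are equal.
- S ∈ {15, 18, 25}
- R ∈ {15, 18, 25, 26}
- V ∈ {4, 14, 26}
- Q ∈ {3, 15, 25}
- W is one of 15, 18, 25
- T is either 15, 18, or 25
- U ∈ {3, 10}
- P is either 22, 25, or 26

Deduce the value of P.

S, T, W between them cover only {15, 18, 25} — a naked triple. Remove those values from P, Q, R.
That leaves Q = 3. Remove 3 from U.
R has just one choice, so R = 26. Remove 26 from P, V.
So P = 22.

22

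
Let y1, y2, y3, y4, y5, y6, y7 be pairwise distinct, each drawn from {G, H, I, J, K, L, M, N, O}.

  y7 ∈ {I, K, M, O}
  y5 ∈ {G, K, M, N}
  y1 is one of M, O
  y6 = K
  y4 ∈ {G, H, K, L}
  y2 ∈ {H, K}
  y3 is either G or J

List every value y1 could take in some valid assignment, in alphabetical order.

M, O

y6 must be K (only option left). Eliminate K elsewhere: y2, y4, y5, y7.
That leaves y2 = H. Eliminate H elsewhere: y4.
No further eliminations apply; y1 can still be any of M, O.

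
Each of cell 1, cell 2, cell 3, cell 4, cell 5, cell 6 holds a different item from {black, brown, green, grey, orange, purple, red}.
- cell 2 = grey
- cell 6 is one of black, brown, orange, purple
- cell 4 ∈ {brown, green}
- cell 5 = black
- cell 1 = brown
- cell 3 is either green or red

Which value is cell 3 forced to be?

red

cell 1's domain is down to {brown}, so cell 1 = brown. So cell 4, cell 6 can't be brown.
That leaves cell 2 = grey.
cell 4 has just one choice, so cell 4 = green. So cell 3 can't be green.
So cell 3 = red.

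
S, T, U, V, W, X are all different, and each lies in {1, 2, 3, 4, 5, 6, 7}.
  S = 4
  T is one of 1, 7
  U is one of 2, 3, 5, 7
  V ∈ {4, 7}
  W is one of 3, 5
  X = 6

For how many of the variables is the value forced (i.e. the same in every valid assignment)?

4

S has just one choice, so S = 4. Eliminate 4 elsewhere: V.
V has just one choice, so V = 7. Remove 7 from T, U.
X must be 6 (only option left).
T must be 1 (only option left).
Determined: S=4, T=1, V=7, X=6. The other variables each still have more than one consistent value. That makes 4.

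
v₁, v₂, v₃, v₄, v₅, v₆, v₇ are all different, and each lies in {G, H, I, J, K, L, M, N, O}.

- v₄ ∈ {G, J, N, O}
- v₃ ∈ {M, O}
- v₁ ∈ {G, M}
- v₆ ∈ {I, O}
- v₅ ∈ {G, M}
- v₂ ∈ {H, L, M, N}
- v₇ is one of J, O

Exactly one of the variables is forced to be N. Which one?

v₄

v₁ and v₅ share exactly the 2 values {G, M}; by pigeonhole those values go to them, so strike G, M from v₂, v₃, v₄.
v₃'s domain is down to {O}, so v₃ = O. Strike O from v₄, v₆, v₇.
v₆ has just one choice, so v₆ = I.
That leaves v₇ = J. Remove J from v₄.
So N goes to v₄.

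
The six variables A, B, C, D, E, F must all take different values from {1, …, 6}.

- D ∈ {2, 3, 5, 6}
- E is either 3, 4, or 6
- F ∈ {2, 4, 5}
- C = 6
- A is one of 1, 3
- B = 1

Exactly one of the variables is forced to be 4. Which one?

E

B must be 1 (only option left). Strike 1 from A.
C must be 6 (only option left). Remove 6 from D, E.
That leaves A = 3. Remove 3 from D, E.
So 4 goes to E.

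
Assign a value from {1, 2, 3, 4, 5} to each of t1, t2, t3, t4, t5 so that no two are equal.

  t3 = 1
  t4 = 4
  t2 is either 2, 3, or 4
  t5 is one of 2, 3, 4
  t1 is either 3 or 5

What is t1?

t3's domain is down to {1}, so t3 = 1.
That leaves t4 = 4. Strike 4 from t2, t5.
Among the 3 still-open variables, 5 fits only t1 (and all 3 values in {2, 3, 5} must be used), so t1 = 5.

5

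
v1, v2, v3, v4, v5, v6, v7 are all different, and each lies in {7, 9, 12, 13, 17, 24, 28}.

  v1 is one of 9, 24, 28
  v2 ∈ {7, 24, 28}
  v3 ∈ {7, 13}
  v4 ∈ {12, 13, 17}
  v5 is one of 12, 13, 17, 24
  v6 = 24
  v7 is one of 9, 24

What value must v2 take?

7

v6's domain is down to {24}, so v6 = 24. Strike 24 from v1, v2, v5, v7.
v7 must be 9 (only option left). So v1 can't be 9.
v1's domain is down to {28}, so v1 = 28. Eliminate 28 elsewhere: v2.
So v2 = 7.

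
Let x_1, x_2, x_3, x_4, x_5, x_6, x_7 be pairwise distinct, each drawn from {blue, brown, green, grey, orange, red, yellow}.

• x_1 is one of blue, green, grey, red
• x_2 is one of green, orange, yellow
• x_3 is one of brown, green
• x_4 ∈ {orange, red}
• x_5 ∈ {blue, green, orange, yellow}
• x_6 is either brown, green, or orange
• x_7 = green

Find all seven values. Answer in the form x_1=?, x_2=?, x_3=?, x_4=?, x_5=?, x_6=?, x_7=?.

x_1=grey, x_2=yellow, x_3=brown, x_4=red, x_5=blue, x_6=orange, x_7=green

x_7's domain is down to {green}, so x_7 = green. So x_1, x_2, x_3, x_5, x_6 can't be green.
That leaves x_3 = brown. Remove brown from x_6.
x_6's domain is down to {orange}, so x_6 = orange. Eliminate orange elsewhere: x_2, x_4, x_5.
That leaves x_2 = yellow. Remove yellow from x_5.
x_4 must be red (only option left). Eliminate red elsewhere: x_1.
x_5 has just one choice, so x_5 = blue. Strike blue from x_1.
x_1's domain is down to {grey}, so x_1 = grey.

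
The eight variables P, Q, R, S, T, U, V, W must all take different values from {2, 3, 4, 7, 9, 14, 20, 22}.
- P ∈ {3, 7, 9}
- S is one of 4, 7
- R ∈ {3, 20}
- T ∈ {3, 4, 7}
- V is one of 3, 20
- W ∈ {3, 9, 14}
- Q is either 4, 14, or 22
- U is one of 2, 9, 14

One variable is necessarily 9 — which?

Among the 8 variables, 2 fits only U (and all 8 values in {2, 3, 4, 7, 9, 14, 20, 22} must be used), so U = 2.
Among the 7 still-open variables, 22 fits only Q (and all 7 values in {3, 4, 7, 9, 14, 20, 22} must be used), so Q = 22.
Among the 6 still-open variables, 14 fits only W (and all 6 values in {3, 4, 7, 9, 14, 20} must be used), so W = 14.
The 5 still-open variables together cover exactly {3, 4, 7, 9, 20} — 5 values for 5 variables — and 9 appears only in P's list, so P = 9.

P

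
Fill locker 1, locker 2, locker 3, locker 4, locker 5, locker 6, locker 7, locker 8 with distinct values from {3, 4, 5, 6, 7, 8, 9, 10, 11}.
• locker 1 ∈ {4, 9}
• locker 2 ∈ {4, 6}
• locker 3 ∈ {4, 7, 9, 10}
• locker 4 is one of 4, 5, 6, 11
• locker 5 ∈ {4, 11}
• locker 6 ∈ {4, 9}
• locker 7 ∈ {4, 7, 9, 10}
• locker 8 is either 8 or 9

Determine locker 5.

The 8 variables together cover exactly {4, 5, 6, 7, 8, 9, 10, 11} — 8 values for 8 variables — and 5 appears only in locker 4's list, so locker 4 = 5.
Among the 7 still-open variables, 6 fits only locker 2 (and all 7 values in {4, 6, 7, 8, 9, 10, 11} must be used), so locker 2 = 6.
Among the 6 still-open variables, 8 fits only locker 8 (and all 6 values in {4, 7, 8, 9, 10, 11} must be used), so locker 8 = 8.
The 5 still-open variables draw from only 5 values {4, 7, 9, 10, 11}, so each is used; only locker 5 can be 11, hence locker 5 = 11.

11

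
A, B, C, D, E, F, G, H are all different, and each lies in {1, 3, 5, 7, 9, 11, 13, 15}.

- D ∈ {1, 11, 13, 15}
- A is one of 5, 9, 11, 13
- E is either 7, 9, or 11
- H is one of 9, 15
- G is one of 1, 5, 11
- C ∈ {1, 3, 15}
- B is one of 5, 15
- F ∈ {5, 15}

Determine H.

Among the 8 variables, 3 fits only C (and all 8 values in {1, 3, 5, 7, 9, 11, 13, 15} must be used), so C = 3.
The 7 still-open variables draw from only 7 values {1, 5, 7, 9, 11, 13, 15}, so each is used; only E can be 7, hence E = 7.
B and F share exactly the 2 values {5, 15}; by pigeonhole those values go to them, so strike 5, 15 from A, D, G, H.
So H = 9.

9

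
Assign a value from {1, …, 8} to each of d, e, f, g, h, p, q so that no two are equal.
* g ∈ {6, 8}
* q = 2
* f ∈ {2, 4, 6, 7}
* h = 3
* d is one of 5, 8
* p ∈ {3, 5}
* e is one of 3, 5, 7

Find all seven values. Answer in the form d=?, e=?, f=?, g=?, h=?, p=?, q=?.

h's domain is down to {3}, so h = 3. Eliminate 3 elsewhere: e, p.
p's domain is down to {5}, so p = 5. Remove 5 from d, e.
That leaves q = 2. Eliminate 2 elsewhere: f.
d has just one choice, so d = 8. Eliminate 8 elsewhere: g.
That leaves e = 7. Remove 7 from f.
g has just one choice, so g = 6. Remove 6 from f.
f must be 4 (only option left).

d=8, e=7, f=4, g=6, h=3, p=5, q=2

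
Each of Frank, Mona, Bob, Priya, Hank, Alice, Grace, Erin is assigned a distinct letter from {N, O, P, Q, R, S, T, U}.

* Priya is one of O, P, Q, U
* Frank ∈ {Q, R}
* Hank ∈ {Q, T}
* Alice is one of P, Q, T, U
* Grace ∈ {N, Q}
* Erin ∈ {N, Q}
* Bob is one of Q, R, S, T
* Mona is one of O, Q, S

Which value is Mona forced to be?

O

The 2 variables Grace and Erin are confined to {N, Q}, which locks those values in; drop them from Frank, Mona, Bob, Priya, Hank, Alice.
Frank's domain is down to {R}, so Frank = R. Strike R from Bob.
Hank's domain is down to {T}, so Hank = T. Eliminate T elsewhere: Bob, Alice.
Bob has just one choice, so Bob = S. Eliminate S elsewhere: Mona.
So Mona = O.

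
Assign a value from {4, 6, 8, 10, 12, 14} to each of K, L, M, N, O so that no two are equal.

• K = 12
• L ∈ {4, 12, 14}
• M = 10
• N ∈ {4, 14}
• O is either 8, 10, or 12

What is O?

8

K must be 12 (only option left). Strike 12 from L, O.
That leaves M = 10. So O can't be 10.
So O = 8.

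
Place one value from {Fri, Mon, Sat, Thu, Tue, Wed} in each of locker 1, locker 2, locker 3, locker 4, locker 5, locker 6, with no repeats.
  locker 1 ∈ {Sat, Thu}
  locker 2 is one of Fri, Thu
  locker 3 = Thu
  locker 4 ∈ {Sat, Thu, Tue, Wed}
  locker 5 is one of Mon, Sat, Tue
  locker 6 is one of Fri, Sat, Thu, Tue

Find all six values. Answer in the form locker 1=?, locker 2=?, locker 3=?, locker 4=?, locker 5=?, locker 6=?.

locker 1=Sat, locker 2=Fri, locker 3=Thu, locker 4=Wed, locker 5=Mon, locker 6=Tue

locker 3 must be Thu (only option left). Strike Thu from locker 1, locker 2, locker 4, locker 6.
locker 1 has just one choice, so locker 1 = Sat. So locker 4, locker 5, locker 6 can't be Sat.
locker 2 has just one choice, so locker 2 = Fri. Eliminate Fri elsewhere: locker 6.
locker 6 must be Tue (only option left). Strike Tue from locker 4, locker 5.
locker 4's domain is down to {Wed}, so locker 4 = Wed.
locker 5 must be Mon (only option left).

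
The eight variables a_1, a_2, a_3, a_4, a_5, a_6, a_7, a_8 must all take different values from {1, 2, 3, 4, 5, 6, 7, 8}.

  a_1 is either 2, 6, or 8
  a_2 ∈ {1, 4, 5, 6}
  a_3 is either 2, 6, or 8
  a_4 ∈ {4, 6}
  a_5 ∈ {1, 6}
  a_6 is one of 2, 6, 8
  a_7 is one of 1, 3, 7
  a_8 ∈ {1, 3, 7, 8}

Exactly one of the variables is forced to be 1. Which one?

Among the 8 variables, 5 fits only a_2 (and all 8 values in {1, 2, 3, 4, 5, 6, 7, 8} must be used), so a_2 = 5.
The 7 still-open variables together cover exactly {1, 2, 3, 4, 6, 7, 8} — 7 values for 7 variables — and 4 appears only in a_4's list, so a_4 = 4.
a_1, a_3, a_6 between them cover only {2, 6, 8} — a naked triple. Remove those values from a_5, a_8.
So 1 goes to a_5.

a_5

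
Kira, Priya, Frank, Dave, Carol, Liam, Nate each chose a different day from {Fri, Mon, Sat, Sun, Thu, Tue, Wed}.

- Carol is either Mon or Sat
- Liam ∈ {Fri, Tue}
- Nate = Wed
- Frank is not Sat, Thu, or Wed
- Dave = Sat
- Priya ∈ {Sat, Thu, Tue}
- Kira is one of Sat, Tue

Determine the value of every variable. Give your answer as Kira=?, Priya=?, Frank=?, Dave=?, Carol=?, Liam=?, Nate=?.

Kira=Tue, Priya=Thu, Frank=Sun, Dave=Sat, Carol=Mon, Liam=Fri, Nate=Wed

Dave has just one choice, so Dave = Sat. Eliminate Sat elsewhere: Kira, Priya, Carol.
Carol has just one choice, so Carol = Mon. So Frank can't be Mon.
Nate must be Wed (only option left).
That leaves Kira = Tue. So Priya, Frank, Liam can't be Tue.
That leaves Priya = Thu.
Liam's domain is down to {Fri}, so Liam = Fri. Strike Fri from Frank.
Frank's domain is down to {Sun}, so Frank = Sun.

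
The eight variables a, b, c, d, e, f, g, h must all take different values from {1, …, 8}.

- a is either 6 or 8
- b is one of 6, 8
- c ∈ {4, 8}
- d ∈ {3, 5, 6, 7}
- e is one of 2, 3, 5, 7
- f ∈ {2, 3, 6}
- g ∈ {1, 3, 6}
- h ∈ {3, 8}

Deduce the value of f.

2

The 8 variables draw from only 8 values {1, 2, 3, 4, 5, 6, 7, 8}, so each is used; only g can be 1, hence g = 1.
Among the 7 still-open variables, 4 fits only c (and all 7 values in {2, 3, 4, 5, 6, 7, 8} must be used), so c = 4.
The 2 variables a and b are confined to {6, 8}, which locks those values in; drop them from d, f, h.
h's domain is down to {3}, so h = 3. Remove 3 from d, e, f.
So f = 2.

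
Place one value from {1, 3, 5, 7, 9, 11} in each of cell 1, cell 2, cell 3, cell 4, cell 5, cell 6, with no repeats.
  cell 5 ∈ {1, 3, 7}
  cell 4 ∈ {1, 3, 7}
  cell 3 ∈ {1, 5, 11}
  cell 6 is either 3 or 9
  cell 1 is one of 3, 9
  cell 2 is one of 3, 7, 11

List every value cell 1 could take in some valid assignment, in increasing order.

The 6 variables draw from only 6 values {1, 3, 5, 7, 9, 11}, so each is used; only cell 3 can be 5, hence cell 3 = 5.
The 5 still-open variables draw from only 5 values {1, 3, 7, 9, 11}, so each is used; only cell 2 can be 11, hence cell 2 = 11.
cell 1 and cell 6 between them cover only {3, 9} — a naked pair. Remove those values from cell 4, cell 5.
No further eliminations apply; cell 1 can still be any of 3, 9.

3, 9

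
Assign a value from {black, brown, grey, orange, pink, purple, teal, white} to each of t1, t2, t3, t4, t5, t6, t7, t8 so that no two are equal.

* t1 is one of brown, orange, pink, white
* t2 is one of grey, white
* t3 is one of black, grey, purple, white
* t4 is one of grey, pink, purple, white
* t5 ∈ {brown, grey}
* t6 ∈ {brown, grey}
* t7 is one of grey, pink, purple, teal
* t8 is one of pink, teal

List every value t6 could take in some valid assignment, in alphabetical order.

brown, grey

The 8 variables together cover exactly {black, brown, grey, orange, pink, purple, teal, white} — 8 values for 8 variables — and black appears only in t3's list, so t3 = black.
The 7 still-open variables together cover exactly {brown, grey, orange, pink, purple, teal, white} — 7 values for 7 variables — and orange appears only in t1's list, so t1 = orange.
The 2 variables t5 and t6 are confined to {brown, grey}, which locks those values in; drop them from t2, t4, t7.
t2 must be white (only option left). Eliminate white elsewhere: t4.
No further eliminations apply; t6 can still be any of brown, grey.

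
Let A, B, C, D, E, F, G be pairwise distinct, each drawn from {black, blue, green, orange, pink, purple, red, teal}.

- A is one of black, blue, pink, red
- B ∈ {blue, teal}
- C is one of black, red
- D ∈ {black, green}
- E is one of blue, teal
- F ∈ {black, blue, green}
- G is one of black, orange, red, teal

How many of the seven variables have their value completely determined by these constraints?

The 7 variables together cover exactly {black, blue, green, orange, pink, red, teal} — 7 values for 7 variables — and orange appears only in G's list, so G = orange.
Among the 6 still-open variables, pink fits only A (and all 6 values in {black, blue, green, pink, red, teal} must be used), so A = pink.
The 5 still-open variables together cover exactly {black, blue, green, red, teal} — 5 values for 5 variables — and red appears only in C's list, so C = red.
B and E between them cover only {blue, teal} — a naked pair. Remove those values from F.
Determined: A=pink, C=red, G=orange. The other variables each still have more than one consistent value. That makes 3.

3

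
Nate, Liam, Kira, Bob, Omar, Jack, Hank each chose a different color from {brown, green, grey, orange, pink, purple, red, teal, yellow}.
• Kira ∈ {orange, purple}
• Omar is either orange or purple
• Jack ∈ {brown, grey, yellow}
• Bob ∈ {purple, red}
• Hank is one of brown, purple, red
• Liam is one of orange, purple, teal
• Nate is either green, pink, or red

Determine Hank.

brown

The 2 variables Kira and Omar are confined to {orange, purple}, which locks those values in; drop them from Liam, Bob, Hank.
That leaves Liam = teal.
That leaves Bob = red. Strike red from Nate, Hank.
So Hank = brown.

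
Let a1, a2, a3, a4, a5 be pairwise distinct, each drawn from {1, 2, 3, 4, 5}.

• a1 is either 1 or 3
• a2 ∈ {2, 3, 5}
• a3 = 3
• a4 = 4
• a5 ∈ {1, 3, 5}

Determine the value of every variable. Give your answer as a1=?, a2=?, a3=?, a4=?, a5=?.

a1=1, a2=2, a3=3, a4=4, a5=5

a3's domain is down to {3}, so a3 = 3. Eliminate 3 elsewhere: a1, a2, a5.
a4 has just one choice, so a4 = 4.
a1 must be 1 (only option left). Strike 1 from a5.
a5's domain is down to {5}, so a5 = 5. So a2 can't be 5.
a2 must be 2 (only option left).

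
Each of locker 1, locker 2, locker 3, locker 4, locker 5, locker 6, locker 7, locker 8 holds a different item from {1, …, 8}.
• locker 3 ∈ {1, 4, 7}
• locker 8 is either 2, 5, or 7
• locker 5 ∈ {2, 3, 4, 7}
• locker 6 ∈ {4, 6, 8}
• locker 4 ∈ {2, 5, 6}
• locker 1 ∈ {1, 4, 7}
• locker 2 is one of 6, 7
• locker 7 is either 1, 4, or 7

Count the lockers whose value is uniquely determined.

3

The 8 variables draw from only 8 values {1, 2, 3, 4, 5, 6, 7, 8}, so each is used; only locker 5 can be 3, hence locker 5 = 3.
Among the 7 still-open variables, 8 fits only locker 6 (and all 7 values in {1, 2, 4, 5, 6, 7, 8} must be used), so locker 6 = 8.
locker 1, locker 3, locker 7 share exactly the 3 values {1, 4, 7}; by pigeonhole those values go to them, so strike 1, 4, 7 from locker 2, locker 8.
locker 2 has just one choice, so locker 2 = 6. So locker 4 can't be 6.
Determined: locker 2=6, locker 5=3, locker 6=8. The other lockers each still have more than one consistent value. That makes 3.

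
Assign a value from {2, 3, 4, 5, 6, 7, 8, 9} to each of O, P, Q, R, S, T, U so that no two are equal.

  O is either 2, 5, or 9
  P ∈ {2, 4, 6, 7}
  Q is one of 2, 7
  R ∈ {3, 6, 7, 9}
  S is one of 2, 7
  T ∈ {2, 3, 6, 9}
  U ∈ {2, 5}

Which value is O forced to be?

9

The 7 variables draw from only 7 values {2, 3, 4, 5, 6, 7, 9}, so each is used; only P can be 4, hence P = 4.
Q and S share exactly the 2 values {2, 7}; by pigeonhole those values go to them, so strike 2, 7 from O, R, T, U.
That leaves U = 5. So O can't be 5.
So O = 9.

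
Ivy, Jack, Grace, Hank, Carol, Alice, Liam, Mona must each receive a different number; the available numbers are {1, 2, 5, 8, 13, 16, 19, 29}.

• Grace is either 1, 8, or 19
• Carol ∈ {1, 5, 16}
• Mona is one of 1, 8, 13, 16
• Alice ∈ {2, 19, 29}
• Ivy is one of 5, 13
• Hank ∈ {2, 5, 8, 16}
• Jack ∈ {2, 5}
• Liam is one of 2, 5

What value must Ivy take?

The 8 variables draw from only 8 values {1, 2, 5, 8, 13, 16, 19, 29}, so each is used; only Alice can be 29, hence Alice = 29.
The 7 still-open variables together cover exactly {1, 2, 5, 8, 13, 16, 19} — 7 values for 7 variables — and 19 appears only in Grace's list, so Grace = 19.
The 2 variables Jack and Liam are confined to {2, 5}, which locks those values in; drop them from Ivy, Hank, Carol.
So Ivy = 13.

13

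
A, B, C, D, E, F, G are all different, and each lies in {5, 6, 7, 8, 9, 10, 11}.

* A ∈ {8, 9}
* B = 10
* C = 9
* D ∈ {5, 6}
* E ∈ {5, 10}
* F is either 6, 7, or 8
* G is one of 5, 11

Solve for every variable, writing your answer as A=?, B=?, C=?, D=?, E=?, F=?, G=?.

A=8, B=10, C=9, D=6, E=5, F=7, G=11

B must be 10 (only option left). So E can't be 10.
C has just one choice, so C = 9. Eliminate 9 elsewhere: A.
That leaves E = 5. Eliminate 5 elsewhere: D, G.
That leaves G = 11.
A's domain is down to {8}, so A = 8. Strike 8 from F.
D has just one choice, so D = 6. Remove 6 from F.
That leaves F = 7.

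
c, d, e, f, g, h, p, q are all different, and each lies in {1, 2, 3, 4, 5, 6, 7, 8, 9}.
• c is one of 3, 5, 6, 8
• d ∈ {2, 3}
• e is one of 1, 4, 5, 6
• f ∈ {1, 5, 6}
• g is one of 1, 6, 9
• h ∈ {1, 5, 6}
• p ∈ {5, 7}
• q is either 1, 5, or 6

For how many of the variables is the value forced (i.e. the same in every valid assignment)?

3

f, h, q between them cover only {1, 5, 6} — a naked triple. Remove those values from c, e, g, p.
e's domain is down to {4}, so e = 4.
g has just one choice, so g = 9.
p has just one choice, so p = 7.
Determined: e=4, g=9, p=7. The other variables each still have more than one consistent value. That makes 3.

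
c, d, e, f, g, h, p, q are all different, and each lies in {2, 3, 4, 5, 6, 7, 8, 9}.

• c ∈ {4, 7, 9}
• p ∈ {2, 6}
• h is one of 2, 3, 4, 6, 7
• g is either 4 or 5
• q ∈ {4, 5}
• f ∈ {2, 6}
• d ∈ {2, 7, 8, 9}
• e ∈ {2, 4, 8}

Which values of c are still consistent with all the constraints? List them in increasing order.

Among the 8 variables, 3 fits only h (and all 8 values in {2, 3, 4, 5, 6, 7, 8, 9} must be used), so h = 3.
f and p share exactly the 2 values {2, 6}; by pigeonhole those values go to them, so strike 2, 6 from d, e.
g and q between them cover only {4, 5} — a naked pair. Remove those values from c, e.
e has just one choice, so e = 8. Strike 8 from d.
No further eliminations apply; c can still be any of 7, 9.

7, 9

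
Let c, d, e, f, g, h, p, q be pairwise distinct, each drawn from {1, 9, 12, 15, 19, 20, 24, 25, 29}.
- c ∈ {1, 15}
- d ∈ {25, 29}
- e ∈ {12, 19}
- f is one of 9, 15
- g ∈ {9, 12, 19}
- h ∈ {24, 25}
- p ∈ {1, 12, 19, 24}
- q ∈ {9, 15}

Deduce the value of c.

1

The 8 variables together cover exactly {1, 9, 12, 15, 19, 24, 25, 29} — 8 values for 8 variables — and 29 appears only in d's list, so d = 29.
Among the 7 still-open variables, 25 fits only h (and all 7 values in {1, 9, 12, 15, 19, 24, 25} must be used), so h = 25.
Among the 6 still-open variables, 24 fits only p (and all 6 values in {1, 9, 12, 15, 19, 24} must be used), so p = 24.
The 5 still-open variables draw from only 5 values {1, 9, 12, 15, 19}, so each is used; only c can be 1, hence c = 1.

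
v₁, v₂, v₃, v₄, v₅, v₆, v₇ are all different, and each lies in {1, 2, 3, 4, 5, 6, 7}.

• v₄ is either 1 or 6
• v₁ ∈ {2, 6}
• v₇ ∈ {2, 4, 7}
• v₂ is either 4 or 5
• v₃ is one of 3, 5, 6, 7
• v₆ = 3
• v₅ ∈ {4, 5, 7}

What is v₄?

1

v₆ must be 3 (only option left). Eliminate 3 elsewhere: v₃.
The 6 still-open variables together cover exactly {1, 2, 4, 5, 6, 7} — 6 values for 6 variables — and 1 appears only in v₄'s list, so v₄ = 1.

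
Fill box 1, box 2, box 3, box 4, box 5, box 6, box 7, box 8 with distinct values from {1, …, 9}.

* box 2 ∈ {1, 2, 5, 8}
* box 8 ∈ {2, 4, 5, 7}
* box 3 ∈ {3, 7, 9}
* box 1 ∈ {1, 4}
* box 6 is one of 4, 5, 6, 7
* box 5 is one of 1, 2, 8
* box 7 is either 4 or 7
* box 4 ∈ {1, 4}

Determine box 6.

6

box 1 and box 4 between them cover only {1, 4} — a naked pair. Remove those values from box 2, box 5, box 6, box 7, box 8.
That leaves box 7 = 7. Eliminate 7 elsewhere: box 3, box 6, box 8.
The 3 variables box 2, box 5, box 8 are confined to {2, 5, 8}, which locks those values in; drop them from box 6.
So box 6 = 6.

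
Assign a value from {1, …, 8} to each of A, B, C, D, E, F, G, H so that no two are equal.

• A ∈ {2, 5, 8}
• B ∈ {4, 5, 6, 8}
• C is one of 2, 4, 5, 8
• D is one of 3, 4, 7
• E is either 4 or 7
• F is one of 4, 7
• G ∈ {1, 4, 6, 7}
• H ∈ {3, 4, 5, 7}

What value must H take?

5

The 8 variables draw from only 8 values {1, 2, 3, 4, 5, 6, 7, 8}, so each is used; only G can be 1, hence G = 1.
The 7 still-open variables draw from only 7 values {2, 3, 4, 5, 6, 7, 8}, so each is used; only B can be 6, hence B = 6.
E and F share exactly the 2 values {4, 7}; by pigeonhole those values go to them, so strike 4, 7 from C, D, H.
D must be 3 (only option left). Strike 3 from H.
So H = 5.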